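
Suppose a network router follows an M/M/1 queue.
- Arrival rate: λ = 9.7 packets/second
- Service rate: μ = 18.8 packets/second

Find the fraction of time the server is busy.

Server utilization: ρ = λ/μ
ρ = 9.7/18.8 = 0.5160
The server is busy 51.60% of the time.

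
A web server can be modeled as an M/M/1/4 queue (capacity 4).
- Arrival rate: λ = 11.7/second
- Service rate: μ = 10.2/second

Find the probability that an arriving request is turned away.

ρ = λ/μ = 11.7/10.2 = 1.14706
P₀ = (1-ρ)/(1-ρ^(K+1)) = (1-1.14706)/(1-1.14706^5) = -0.1471/-0.9858 = 0.1492
P_K = P₀×ρ^K = 0.1492 × 1.14706^4 = 0.1492 × 1.7312 = 0.2583
Blocking probability = 25.83%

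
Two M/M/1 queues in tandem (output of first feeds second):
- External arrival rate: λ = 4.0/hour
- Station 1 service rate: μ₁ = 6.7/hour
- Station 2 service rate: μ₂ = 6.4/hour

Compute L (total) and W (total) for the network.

By Jackson's theorem, each station behaves as independent M/M/1.
Station 1: ρ₁ = 4.0/6.7 = 0.5970, L₁ = ρ₁/(1-ρ₁) = λ/(μ₁-λ) = 4.0/2.70 = 1.481481
Station 2: ρ₂ = 4.0/6.4 = 0.6250, L₂ = ρ₂/(1-ρ₂) = λ/(μ₂-λ) = 4.0/2.40 = 1.666667
Total: L = L₁ + L₂ = 1.481481 + 1.666667 = 3.1481
W = L/λ = 3.1481/4.0 = 0.7870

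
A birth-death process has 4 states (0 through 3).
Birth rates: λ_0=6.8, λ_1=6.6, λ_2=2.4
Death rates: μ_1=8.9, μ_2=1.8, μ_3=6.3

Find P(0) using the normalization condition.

Ratios P(n)/P(0) = (λ₀···λₙ₋₁)/(μ₁···μₙ):
P(1)/P(0) = (6.8)/(8.9) = 0.764045
P(2)/P(0) = (6.8×6.6)/(8.9×1.8) = 2.80150
P(3)/P(0) = (6.8×6.6×2.4)/(8.9×1.8×6.3) = 1.06724

Normalization: ∑ P(n) = 1
P(0) × (1.00000 + 0.764045 + 2.80150 + 1.06724) = 1
P(0) × 5.6328 = 1
P(0) = 1/5.6328 = 0.1775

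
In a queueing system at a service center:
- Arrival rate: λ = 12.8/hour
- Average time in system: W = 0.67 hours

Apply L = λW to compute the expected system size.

Little's Law: L = λW
L = 12.8 × 0.67 = 8.5760 customers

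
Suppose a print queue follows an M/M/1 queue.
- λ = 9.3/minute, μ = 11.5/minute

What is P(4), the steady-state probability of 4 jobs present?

ρ = λ/μ = 9.3/11.5 = 0.8087
P(n) = (1-ρ)ρⁿ
P(4) = (1-0.8087) × 0.8087^4
P(4) = 0.1913 × 0.4277
P(4) = 0.08182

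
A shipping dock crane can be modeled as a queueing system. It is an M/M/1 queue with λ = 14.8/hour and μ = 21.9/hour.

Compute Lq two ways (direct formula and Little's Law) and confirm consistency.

Method 1 (direct): Lq = λ²/(μ(μ-λ)) = 219.04/(21.9 × 7.10) = 1.4087

Method 2 (Little's Law):
W = 1/(μ-λ) = 1/7.10 = 0.140845
Wq = W - 1/μ = 0.140845 - 0.0456621 = 0.09518
Lq = λWq = 14.8 × 0.09518 = 1.4087 ✔ (matches Method 1)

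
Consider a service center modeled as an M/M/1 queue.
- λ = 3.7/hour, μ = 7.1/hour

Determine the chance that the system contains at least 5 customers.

ρ = λ/μ = 3.7/7.1 = 0.521127
P(N ≥ n) = ρⁿ
P(N ≥ 5) = 0.521127^5
P(N ≥ 5) = 0.03843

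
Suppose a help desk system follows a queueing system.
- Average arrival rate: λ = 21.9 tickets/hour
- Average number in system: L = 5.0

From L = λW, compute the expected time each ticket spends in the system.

Little's Law: L = λW, so W = L/λ
W = 5.0/21.9 = 0.2283 hours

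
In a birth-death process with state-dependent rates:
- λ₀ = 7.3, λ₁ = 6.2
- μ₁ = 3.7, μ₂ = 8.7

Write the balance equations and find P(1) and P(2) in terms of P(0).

Balance equations:
State 0: λ₀P₀ = μ₁P₁ → P₁ = (λ₀/μ₁)P₀ = (7.3/3.7)P₀ = 1.9730P₀
State 1: P₂ = (λ₀λ₁)/(μ₁μ₂)P₀ = (7.3×6.2)/(3.7×8.7)P₀ = 1.4060P₀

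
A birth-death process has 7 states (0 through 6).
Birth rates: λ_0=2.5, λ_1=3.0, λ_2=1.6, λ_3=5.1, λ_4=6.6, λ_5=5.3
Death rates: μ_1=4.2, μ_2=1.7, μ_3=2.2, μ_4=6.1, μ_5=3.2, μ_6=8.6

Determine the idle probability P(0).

Ratios P(n)/P(0) = (λ₀···λₙ₋₁)/(μ₁···μₙ):
P(1)/P(0) = (2.5)/(4.2) = 0.595238
P(2)/P(0) = (2.5×3.0)/(4.2×1.7) = 1.05042
P(3)/P(0) = (2.5×3.0×1.6)/(4.2×1.7×2.2) = 0.763942
P(4)/P(0) = (2.5×3.0×1.6×5.1)/(4.2×1.7×2.2×6.1) = 0.638706
P(5)/P(0) = (2.5×3.0×1.6×5.1×6.6)/(4.2×1.7×2.2×6.1×3.2) = 1.31733
P(6)/P(0) = (2.5×3.0×1.6×5.1×6.6×5.3)/(4.2×1.7×2.2×6.1×3.2×8.6) = 0.811843

Normalization: ∑ P(n) = 1
P(0) × (1.00000 + 0.595238 + 1.05042 + 0.763942 + 0.638706 + 1.31733 + 0.811843) = 1
P(0) × 6.1775 = 1
P(0) = 1/6.1775 = 0.1619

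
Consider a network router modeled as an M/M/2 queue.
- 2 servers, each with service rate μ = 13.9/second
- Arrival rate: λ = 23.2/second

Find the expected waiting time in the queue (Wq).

Traffic intensity: ρ = λ/(cμ) = 23.2/(2×13.9) = 0.8345
Since ρ = 0.8345 < 1, system is stable.
Offered load a = λ/μ = cρ = 23.2/13.9 = 1.6691
P₀ = [ Σₙ₌₀^1 aⁿ/n! + a^2/(2!(1-ρ)) ]⁻¹
Σ = a^0/0! + a^1/1! = 1.0000 + 1.6691 = 2.6691
a^2/(2!(1-ρ)) = 2.78578/(2 × 0.165468) = 8.4179
P₀ = 1/(2.6691 + 8.4179) = 0.09020
Lq = P₀·a^2·ρ / (2!(1-ρ)²) = 0.09020 × 2.7858 × 0.8345 / (2 × 0.02738) = 3.8293
Wq = Lq/λ = 3.8293/23.2 = 0.1651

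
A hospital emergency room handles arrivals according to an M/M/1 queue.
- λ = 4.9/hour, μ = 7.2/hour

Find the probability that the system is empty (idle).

ρ = λ/μ = 4.9/7.2 = 0.6806
P(0) = 1 - ρ = 1 - 0.6806 = 0.3194
The server is idle 31.94% of the time.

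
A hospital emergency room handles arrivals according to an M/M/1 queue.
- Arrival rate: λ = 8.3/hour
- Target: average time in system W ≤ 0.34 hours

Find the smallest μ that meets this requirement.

For M/M/1: W = 1/(μ-λ)
Need W ≤ 0.34, so 1/(μ-λ) ≤ 0.34
μ - λ ≥ 1/0.34 = 2.9412
μ ≥ 8.3 + 2.9412 = 11.2412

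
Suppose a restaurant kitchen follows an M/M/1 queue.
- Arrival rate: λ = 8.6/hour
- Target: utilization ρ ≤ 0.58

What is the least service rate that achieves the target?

ρ = λ/μ, so μ = λ/ρ
μ ≥ 8.6/0.58 = 14.8276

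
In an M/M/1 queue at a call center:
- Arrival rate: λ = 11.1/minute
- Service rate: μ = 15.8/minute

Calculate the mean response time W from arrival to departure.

First, compute utilization: ρ = λ/μ = 11.1/15.8 = 0.7025
For M/M/1: W = 1/(μ-λ)
W = 1/(15.8-11.1) = 1/4.70
W = 0.2128 minutes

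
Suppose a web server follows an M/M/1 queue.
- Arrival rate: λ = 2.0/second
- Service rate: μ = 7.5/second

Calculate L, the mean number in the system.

ρ = λ/μ = 2.0/7.5 = 0.2667
For M/M/1: L = λ/(μ-λ)
L = 2.0/(7.5-2.0) = 2.0/5.50
L = 0.3636 requests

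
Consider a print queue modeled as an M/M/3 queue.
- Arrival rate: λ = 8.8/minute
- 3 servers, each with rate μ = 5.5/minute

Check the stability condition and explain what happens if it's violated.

Stability requires ρ = λ/(cμ) < 1
ρ = 8.8/(3 × 5.5) = 8.8/16.50 = 0.5333
Since 0.5333 < 1, the system is STABLE.
The servers are busy 53.33% of the time.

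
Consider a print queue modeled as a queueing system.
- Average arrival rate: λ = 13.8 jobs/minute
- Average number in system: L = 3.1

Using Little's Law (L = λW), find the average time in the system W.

Little's Law: L = λW, so W = L/λ
W = 3.1/13.8 = 0.2246 minutes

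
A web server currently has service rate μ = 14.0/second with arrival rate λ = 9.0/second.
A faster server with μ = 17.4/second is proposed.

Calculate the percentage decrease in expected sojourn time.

System 1: ρ₁ = 9.0/14.0 = 0.6429, W₁ = 1/(14.0-9.0) = 0.20000
System 2: ρ₂ = 9.0/17.4 = 0.5172, W₂ = 1/(17.4-9.0) = 0.11905
Improvement: (W₁-W₂)/W₁ = (0.20000-0.11905)/0.20000 = 40.48%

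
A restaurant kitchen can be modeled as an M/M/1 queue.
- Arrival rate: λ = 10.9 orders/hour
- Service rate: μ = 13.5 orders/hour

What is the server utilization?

Server utilization: ρ = λ/μ
ρ = 10.9/13.5 = 0.8074
The server is busy 80.74% of the time.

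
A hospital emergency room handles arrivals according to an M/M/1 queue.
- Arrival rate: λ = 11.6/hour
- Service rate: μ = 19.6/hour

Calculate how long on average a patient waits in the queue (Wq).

First, compute utilization: ρ = λ/μ = 11.6/19.6 = 0.5918
For M/M/1: Wq = λ/(μ(μ-λ))
Wq = 11.6/(19.6 × (19.6-11.6))
Wq = 11.6/(19.6 × 8.00)
Wq = 0.07398 hours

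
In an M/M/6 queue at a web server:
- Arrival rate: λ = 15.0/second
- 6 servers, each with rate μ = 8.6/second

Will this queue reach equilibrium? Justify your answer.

Stability requires ρ = λ/(cμ) < 1
ρ = 15.0/(6 × 8.6) = 15.0/51.60 = 0.2907
Since 0.2907 < 1, the system is STABLE.
The servers are busy 29.07% of the time.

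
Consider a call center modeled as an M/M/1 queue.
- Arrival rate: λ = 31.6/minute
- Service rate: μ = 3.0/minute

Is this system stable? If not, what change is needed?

Stability requires ρ = λ/(cμ) < 1
ρ = 31.6/(1 × 3.0) = 31.6/3.00 = 10.5333
Since 10.5333 ≥ 1, the system is UNSTABLE.
Queue grows without bound. Need μ > λ = 31.6.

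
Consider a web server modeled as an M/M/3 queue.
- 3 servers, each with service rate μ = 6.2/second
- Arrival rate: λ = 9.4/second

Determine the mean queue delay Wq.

Traffic intensity: ρ = λ/(cμ) = 9.4/(3×6.2) = 0.5054
Since ρ = 0.5054 < 1, system is stable.
Offered load a = λ/μ = cρ = 9.4/6.2 = 1.5161
P₀ = [ Σₙ₌₀^2 aⁿ/n! + a^3/(3!(1-ρ)) ]⁻¹
Σ = a^0/0! + a^1/1! + a^2/2! = 1.000000 + 1.516129 + 1.149324 = 3.6655
a^3/(3!(1-ρ)) = 3.4850/(6 × 0.4946) = 1.1743
P₀ = 1/(3.6655 + 1.1743) = 0.2066
Lq = P₀·a^3·ρ / (3!(1-ρ)²) = 0.20662 × 3.4850 × 0.50538 / (6 × 0.24465) = 0.2479
Wq = Lq/λ = 0.2479/9.4 = 0.02637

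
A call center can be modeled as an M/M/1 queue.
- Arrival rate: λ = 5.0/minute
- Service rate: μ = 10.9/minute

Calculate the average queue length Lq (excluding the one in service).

ρ = λ/μ = 5.0/10.9 = 0.4587
For M/M/1: Lq = λ²/(μ(μ-λ))
Lq = 25.00/(10.9 × 5.90)
Lq = 0.3887 calls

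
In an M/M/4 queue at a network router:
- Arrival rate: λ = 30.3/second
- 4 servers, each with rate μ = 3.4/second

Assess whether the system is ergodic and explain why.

Stability requires ρ = λ/(cμ) < 1
ρ = 30.3/(4 × 3.4) = 30.3/13.60 = 2.2279
Since 2.2279 ≥ 1, the system is UNSTABLE.
Need c > λ/μ = 30.3/3.4 = 8.91.
Minimum servers needed: c = 9.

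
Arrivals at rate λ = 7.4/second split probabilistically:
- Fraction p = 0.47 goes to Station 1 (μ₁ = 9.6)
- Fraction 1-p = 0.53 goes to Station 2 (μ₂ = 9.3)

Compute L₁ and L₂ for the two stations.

Effective rates: λ₁ = 7.4×0.47 = 3.478, λ₂ = 7.4×0.53 = 3.922
Station 1: ρ₁ = 3.478/9.6 = 0.3623, L₁ = ρ₁/(1-ρ₁) = 0.3623/(1-0.3623) = 0.5681
Station 2: ρ₂ = 3.922/9.3 = 0.42172, L₂ = ρ₂/(1-ρ₂) = 0.42172/(1-0.42172) = 0.7293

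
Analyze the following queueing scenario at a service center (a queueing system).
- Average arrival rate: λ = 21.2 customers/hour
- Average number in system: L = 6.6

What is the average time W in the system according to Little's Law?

Little's Law: L = λW, so W = L/λ
W = 6.6/21.2 = 0.3113 hours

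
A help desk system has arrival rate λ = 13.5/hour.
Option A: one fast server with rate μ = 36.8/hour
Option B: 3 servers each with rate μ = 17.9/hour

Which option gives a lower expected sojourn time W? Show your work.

Option A: single server μ = 36.8 (M/M/1)
  ρ_A = 13.5/36.8 = 0.3668
  W_A = 1/(μ-λ) = 1/(36.8-13.5) = 1/23.30 = 0.04292

Option B: 3 servers μ = 17.9 (M/M/3)
  ρ_B = λ/(cμ) = 13.5/(3×17.9) = 0.2514
  Offered load a = λ/μ = cρ = 13.5/17.9 = 0.7542
  P₀ = [ Σₙ₌₀^2 aⁿ/n! + a^3/(3!(1-ρ)) ]⁻¹
  Σ = a^0/0! + a^1/1! + a^2/2! = 1.0000 + 0.7542 + 0.2844 = 2.0386
  a^3/(3!(1-ρ)) = 0.4290/(6 × 0.7486) = 0.09551
  P₀ = 1/(2.0386 + 0.09551) = 0.4686
  Lq = P₀·a^3·ρ / (3!(1-ρ)²) = 0.4686 × 0.4290 × 0.2514 / (6 × 0.5604) = 0.01503
  Wq_B = Lq/λ = 0.01503/13.5 = 0.001113
  W_B = Wq_B + 1/μ = 0.001113 + 0.05587 = 0.05698

Since W_A = 0.04292 < W_B = 0.05698, Option A (single fast server) has the shorter time in system.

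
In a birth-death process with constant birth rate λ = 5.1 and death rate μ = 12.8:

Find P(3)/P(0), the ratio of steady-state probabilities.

For constant rates: P(n)/P(0) = (λ/μ)^n
P(3)/P(0) = (5.1/12.8)^3 = 0.39844^3 = 0.06325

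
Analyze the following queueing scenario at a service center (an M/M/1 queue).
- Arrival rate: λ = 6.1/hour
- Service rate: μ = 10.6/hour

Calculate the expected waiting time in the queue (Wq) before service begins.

First, compute utilization: ρ = λ/μ = 6.1/10.6 = 0.5755
For M/M/1: Wq = λ/(μ(μ-λ))
Wq = 6.1/(10.6 × (10.6-6.1))
Wq = 6.1/(10.6 × 4.50)
Wq = 0.1279 hours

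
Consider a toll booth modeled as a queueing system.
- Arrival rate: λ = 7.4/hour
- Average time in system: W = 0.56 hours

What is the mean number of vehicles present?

Little's Law: L = λW
L = 7.4 × 0.56 = 4.1440 vehicles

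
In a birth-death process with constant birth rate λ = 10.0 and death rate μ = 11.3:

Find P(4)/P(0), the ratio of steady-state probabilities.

For constant rates: P(n)/P(0) = (λ/μ)^n
P(4)/P(0) = (10.0/11.3)^4 = 0.88496^4 = 0.6133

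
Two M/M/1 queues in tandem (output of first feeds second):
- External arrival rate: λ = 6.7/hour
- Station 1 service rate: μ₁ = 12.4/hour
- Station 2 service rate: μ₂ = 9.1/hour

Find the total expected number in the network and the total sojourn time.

By Jackson's theorem, each station behaves as independent M/M/1.
Station 1: ρ₁ = 6.7/12.4 = 0.5403, L₁ = ρ₁/(1-ρ₁) = λ/(μ₁-λ) = 6.7/5.70 = 1.1754
Station 2: ρ₂ = 6.7/9.1 = 0.7363, L₂ = ρ₂/(1-ρ₂) = λ/(μ₂-λ) = 6.7/2.40 = 2.7917
Total: L = L₁ + L₂ = 1.1754 + 2.7917 = 3.9671
W = L/λ = 3.9671/6.7 = 0.5921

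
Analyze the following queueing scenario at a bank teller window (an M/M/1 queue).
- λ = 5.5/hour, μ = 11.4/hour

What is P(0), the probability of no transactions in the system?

ρ = λ/μ = 5.5/11.4 = 0.4825
P(0) = 1 - ρ = 1 - 0.4825 = 0.5175
The server is idle 51.75% of the time.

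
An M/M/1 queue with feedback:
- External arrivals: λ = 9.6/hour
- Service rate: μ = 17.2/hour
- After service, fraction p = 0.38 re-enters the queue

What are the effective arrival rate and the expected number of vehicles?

Effective arrival rate: λ_eff = λ/(1-p) = 9.6/(1-0.38) = 9.6/0.62 = 15.48387
ρ = λ_eff/μ = 15.48387/17.2 = 0.900225
L = ρ/(1-ρ) = 0.900225/(1-0.900225) = 9.0226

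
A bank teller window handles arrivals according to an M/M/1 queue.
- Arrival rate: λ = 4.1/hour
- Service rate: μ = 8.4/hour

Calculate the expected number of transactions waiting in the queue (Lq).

ρ = λ/μ = 4.1/8.4 = 0.4881
For M/M/1: Lq = λ²/(μ(μ-λ))
Lq = 16.81/(8.4 × 4.30)
Lq = 0.4654 transactions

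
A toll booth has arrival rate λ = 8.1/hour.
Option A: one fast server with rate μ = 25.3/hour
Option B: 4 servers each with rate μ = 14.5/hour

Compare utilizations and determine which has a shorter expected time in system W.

Option A: single server μ = 25.3 (M/M/1)
  ρ_A = 8.1/25.3 = 0.3202
  W_A = 1/(μ-λ) = 1/(25.3-8.1) = 1/17.20 = 0.05814

Option B: 4 servers μ = 14.5 (M/M/4)
  ρ_B = λ/(cμ) = 8.1/(4×14.5) = 0.1397
  Offered load a = λ/μ = cρ = 8.1/14.5 = 0.5586
  P₀ = [ Σₙ₌₀^3 aⁿ/n! + a^4/(4!(1-ρ)) ]⁻¹
  Σ = a^0/0! + a^1/1! + a^2/2! + a^3/3! = 1.0000 + 0.55862 + 0.15603 + 0.029054 = 1.7437
  a^4/(4!(1-ρ)) = 0.09738/(24 × 0.8603) = 0.004716
  P₀ = 1/(1.7437 + 0.004716) = 0.5719
  Lq = P₀·a^4·ρ / (4!(1-ρ)²) = 0.571945 × 0.0973796 × 0.139655 / (24 × 0.740193) = 0.0004378
  Wq_B = Lq/λ = 0.00043785/8.1 = 0.00005406
  W_B = Wq_B + 1/μ = 0.00005406 + 0.06897 = 0.06902

Since W_A = 0.05814 < W_B = 0.06902, Option A (single fast server) has the shorter time in system.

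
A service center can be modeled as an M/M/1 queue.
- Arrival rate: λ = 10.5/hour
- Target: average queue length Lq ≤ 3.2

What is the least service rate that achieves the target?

For M/M/1: Lq = λ²/(μ(μ-λ))
Need Lq ≤ 3.2, i.e. μ(μ-λ) ≥ λ²/3.2
μ² - 10.5μ - 110.25/3.2 ≥ 0  →  μ² - 10.5μ - 34.45312 ≥ 0
Quadratic formula (positive root): μ = [λ + √(λ² + 4×34.45312)]/2
Discriminant: 110.25 + 4×34.45312 = 248.0625, √248.0625 = 15.7500
μ ≥ (10.5 + 15.7500)/2 = 13.1250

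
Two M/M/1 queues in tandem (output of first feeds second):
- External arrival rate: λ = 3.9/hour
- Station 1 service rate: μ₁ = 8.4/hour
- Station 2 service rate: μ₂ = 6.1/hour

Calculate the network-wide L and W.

By Jackson's theorem, each station behaves as independent M/M/1.
Station 1: ρ₁ = 3.9/8.4 = 0.4643, L₁ = ρ₁/(1-ρ₁) = λ/(μ₁-λ) = 3.9/4.50 = 0.8667
Station 2: ρ₂ = 3.9/6.1 = 0.6393, L₂ = ρ₂/(1-ρ₂) = λ/(μ₂-λ) = 3.9/2.20 = 1.7727
Total: L = L₁ + L₂ = 0.8667 + 1.7727 = 2.6394
W = L/λ = 2.6394/3.9 = 0.6768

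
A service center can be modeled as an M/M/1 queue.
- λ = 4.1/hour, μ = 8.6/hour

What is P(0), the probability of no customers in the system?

ρ = λ/μ = 4.1/8.6 = 0.4767
P(0) = 1 - ρ = 1 - 0.4767 = 0.5233
The server is idle 52.33% of the time.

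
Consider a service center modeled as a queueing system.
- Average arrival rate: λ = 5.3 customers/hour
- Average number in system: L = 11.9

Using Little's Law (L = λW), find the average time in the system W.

Little's Law: L = λW, so W = L/λ
W = 11.9/5.3 = 2.2453 hours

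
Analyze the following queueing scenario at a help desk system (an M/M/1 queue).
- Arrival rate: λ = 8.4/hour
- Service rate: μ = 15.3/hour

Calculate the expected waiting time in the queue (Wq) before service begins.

First, compute utilization: ρ = λ/μ = 8.4/15.3 = 0.5490
For M/M/1: Wq = λ/(μ(μ-λ))
Wq = 8.4/(15.3 × (15.3-8.4))
Wq = 8.4/(15.3 × 6.90)
Wq = 0.07957 hours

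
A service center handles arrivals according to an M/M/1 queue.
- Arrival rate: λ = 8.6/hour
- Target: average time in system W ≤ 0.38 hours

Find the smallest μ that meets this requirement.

For M/M/1: W = 1/(μ-λ)
Need W ≤ 0.38, so 1/(μ-λ) ≤ 0.38
μ - λ ≥ 1/0.38 = 2.6316
μ ≥ 8.6 + 2.6316 = 11.2316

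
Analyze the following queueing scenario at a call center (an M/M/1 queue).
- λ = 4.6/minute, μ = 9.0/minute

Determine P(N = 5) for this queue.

ρ = λ/μ = 4.6/9.0 = 0.5111
P(n) = (1-ρ)ρⁿ
P(5) = (1-0.5111) × 0.5111^5
P(5) = 0.4889 × 0.03488
P(5) = 0.01705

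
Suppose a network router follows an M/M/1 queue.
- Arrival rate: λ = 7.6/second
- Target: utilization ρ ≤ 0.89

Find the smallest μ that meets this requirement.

ρ = λ/μ, so μ = λ/ρ
μ ≥ 7.6/0.89 = 8.5393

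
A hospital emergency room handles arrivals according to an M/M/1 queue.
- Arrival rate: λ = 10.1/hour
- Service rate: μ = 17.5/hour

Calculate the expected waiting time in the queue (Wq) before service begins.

First, compute utilization: ρ = λ/μ = 10.1/17.5 = 0.5771
For M/M/1: Wq = λ/(μ(μ-λ))
Wq = 10.1/(17.5 × (17.5-10.1))
Wq = 10.1/(17.5 × 7.40)
Wq = 0.07799 hours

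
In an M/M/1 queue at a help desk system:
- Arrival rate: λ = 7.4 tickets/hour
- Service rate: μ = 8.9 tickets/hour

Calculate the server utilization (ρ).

Server utilization: ρ = λ/μ
ρ = 7.4/8.9 = 0.8315
The server is busy 83.15% of the time.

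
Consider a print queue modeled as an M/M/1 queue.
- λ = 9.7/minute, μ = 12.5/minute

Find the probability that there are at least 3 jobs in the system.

ρ = λ/μ = 9.7/12.5 = 0.7760
P(N ≥ n) = ρⁿ
P(N ≥ 3) = 0.7760^3
P(N ≥ 3) = 0.4673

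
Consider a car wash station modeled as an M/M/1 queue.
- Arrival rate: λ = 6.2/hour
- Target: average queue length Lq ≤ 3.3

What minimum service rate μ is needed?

For M/M/1: Lq = λ²/(μ(μ-λ))
Need Lq ≤ 3.3, i.e. μ(μ-λ) ≥ λ²/3.3
μ² - 6.2μ - 38.44/3.3 ≥ 0  →  μ² - 6.2μ - 11.64848 ≥ 0
Quadratic formula (positive root): μ = [λ + √(λ² + 4×11.64848)]/2
Discriminant: 38.44 + 4×11.64848 = 85.0339, √85.0339 = 9.2214
μ ≥ (6.2 + 9.2214)/2 = 7.7107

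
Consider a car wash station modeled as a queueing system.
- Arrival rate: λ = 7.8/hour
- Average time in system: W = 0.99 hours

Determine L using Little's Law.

Little's Law: L = λW
L = 7.8 × 0.99 = 7.7220 cars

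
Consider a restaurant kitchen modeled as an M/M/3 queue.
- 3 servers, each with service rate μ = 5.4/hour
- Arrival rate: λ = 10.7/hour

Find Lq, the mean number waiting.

Traffic intensity: ρ = λ/(cμ) = 10.7/(3×5.4) = 0.6605
Since ρ = 0.6605 < 1, system is stable.
Offered load a = λ/μ = cρ = 10.7/5.4 = 1.9815
P₀ = [ Σₙ₌₀^2 aⁿ/n! + a^3/(3!(1-ρ)) ]⁻¹
Σ = a^0/0! + a^1/1! + a^2/2! = 1.0000 + 1.9815 + 1.9631 = 4.9446
a^3/(3!(1-ρ)) = 7.7798/(6 × 0.3395) = 3.8192
P₀ = 1/(4.9446 + 3.8192) = 0.1141
Lq = P₀·a^3·ρ / (3!(1-ρ)²) = 0.114106 × 7.77983 × 0.660494 / (6 × 0.115264) = 0.8478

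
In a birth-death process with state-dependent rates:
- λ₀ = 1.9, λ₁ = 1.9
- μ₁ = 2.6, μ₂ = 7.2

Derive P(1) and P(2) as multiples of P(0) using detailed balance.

Balance equations:
State 0: λ₀P₀ = μ₁P₁ → P₁ = (λ₀/μ₁)P₀ = (1.9/2.6)P₀ = 0.7308P₀
State 1: P₂ = (λ₀λ₁)/(μ₁μ₂)P₀ = (1.9×1.9)/(2.6×7.2)P₀ = 0.1928P₀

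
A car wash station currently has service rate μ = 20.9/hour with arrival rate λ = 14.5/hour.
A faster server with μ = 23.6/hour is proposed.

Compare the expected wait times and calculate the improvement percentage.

System 1: ρ₁ = 14.5/20.9 = 0.6938, W₁ = 1/(20.9-14.5) = 0.15625
System 2: ρ₂ = 14.5/23.6 = 0.6144, W₂ = 1/(23.6-14.5) = 0.10989
Improvement: (W₁-W₂)/W₁ = (0.15625-0.10989)/0.15625 = 29.67%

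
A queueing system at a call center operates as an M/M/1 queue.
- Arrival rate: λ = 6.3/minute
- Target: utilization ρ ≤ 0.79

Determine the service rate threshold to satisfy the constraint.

ρ = λ/μ, so μ = λ/ρ
μ ≥ 6.3/0.79 = 7.9747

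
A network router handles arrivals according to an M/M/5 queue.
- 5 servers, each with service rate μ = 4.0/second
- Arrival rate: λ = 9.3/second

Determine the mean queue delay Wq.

Traffic intensity: ρ = λ/(cμ) = 9.3/(5×4.0) = 0.4650
Since ρ = 0.4650 < 1, system is stable.
Offered load a = λ/μ = cρ = 9.3/4.0 = 2.3250
P₀ = [ Σₙ₌₀^4 aⁿ/n! + a^5/(5!(1-ρ)) ]⁻¹
Σ = a^0/0! + a^1/1! + a^2/2! + a^3/3! + a^4/4! = 1.0000 + 2.3250 + 2.7028 + 2.0947 + 1.2175 = 9.3400
a^5/(5!(1-ρ)) = 67.9383/(120 × 0.5350) = 1.0582
P₀ = 1/(9.3400 + 1.0582) = 0.09617
Lq = P₀·a^5·ρ / (5!(1-ρ)²) = 0.0961700 × 67.9383 × 0.465000 / (120 × 0.286225) = 0.08845
Wq = Lq/λ = 0.08845/9.3 = 0.009511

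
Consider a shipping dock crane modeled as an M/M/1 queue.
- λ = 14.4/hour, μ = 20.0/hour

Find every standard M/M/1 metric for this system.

Step 1: ρ = λ/μ = 14.4/20.0 = 0.7200
Step 2: L = λ/(μ-λ) = 14.4/5.60 = 2.5714
Step 3: Lq = λ²/(μ(μ-λ)) = 207.36/(20.0×5.60) = 1.8514
Step 4: W = 1/(μ-λ) = 1/5.60 = 0.17857
Step 5: Wq = λ/(μ(μ-λ)) = 14.4/(20.0×5.60) = 0.1286
Step 6: P(0) = 1-ρ = 0.2800
Verify: L = λW = 14.4×0.17857 = 2.5714 ✔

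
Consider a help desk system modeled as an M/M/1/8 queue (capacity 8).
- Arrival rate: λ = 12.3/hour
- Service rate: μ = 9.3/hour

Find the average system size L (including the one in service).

ρ = λ/μ = 12.3/9.3 = 1.32258
P₀ = (1-ρ)/(1-ρ^(K+1)) = (1-1.32258)/(1-1.32258^9) = -0.3226/-11.3822 = 0.02834
P_K = P₀×ρ^K = 0.02834 × 1.32258^8 = 0.02834 × 9.3622 = 0.2653
L = ρ[1 - (K+1)ρ^K + Kρ^(K+1)] / [(1-ρ)(1-ρ^(K+1))]
L = 1.32258 × (1 - 9×9.36215 + 8×12.3822) / ((1 - 1.32258) × (1 - 12.3822)) = 5.6907 tickets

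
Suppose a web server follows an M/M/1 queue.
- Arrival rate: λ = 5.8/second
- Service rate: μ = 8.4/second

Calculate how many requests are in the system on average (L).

ρ = λ/μ = 5.8/8.4 = 0.6905
For M/M/1: L = λ/(μ-λ)
L = 5.8/(8.4-5.8) = 5.8/2.60
L = 2.2308 requests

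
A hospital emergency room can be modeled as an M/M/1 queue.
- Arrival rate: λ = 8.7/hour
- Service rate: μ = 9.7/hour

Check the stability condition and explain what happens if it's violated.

Stability requires ρ = λ/(cμ) < 1
ρ = 8.7/(1 × 9.7) = 8.7/9.70 = 0.8969
Since 0.8969 < 1, the system is STABLE.
The server is busy 89.69% of the time.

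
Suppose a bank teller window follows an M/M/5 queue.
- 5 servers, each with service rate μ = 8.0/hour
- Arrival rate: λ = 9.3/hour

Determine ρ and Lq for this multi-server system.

Traffic intensity: ρ = λ/(cμ) = 9.3/(5×8.0) = 0.2325
Since ρ = 0.2325 < 1, system is stable.
Offered load a = λ/μ = cρ = 9.3/8.0 = 1.1625
P₀ = [ Σₙ₌₀^4 aⁿ/n! + a^5/(5!(1-ρ)) ]⁻¹
Σ = a^0/0! + a^1/1! + a^2/2! + a^3/3! + a^4/4! = 1.0000 + 1.1625 + 0.6757 + 0.2618 + 0.07610 = 3.1761
a^5/(5!(1-ρ)) = 2.1231/(120 × 0.7675) = 0.02305
P₀ = 1/(3.1761 + 0.02305) = 0.3126
Lq = P₀·a^5·ρ / (5!(1-ρ)²) = 0.3126 × 2.1231 × 0.2325 / (120 × 0.5891) = 0.002183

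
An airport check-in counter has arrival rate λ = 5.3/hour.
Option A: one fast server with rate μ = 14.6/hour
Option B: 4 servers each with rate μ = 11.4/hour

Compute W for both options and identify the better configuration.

Option A: single server μ = 14.6 (M/M/1)
  ρ_A = 5.3/14.6 = 0.3630
  W_A = 1/(μ-λ) = 1/(14.6-5.3) = 1/9.30 = 0.1075

Option B: 4 servers μ = 11.4 (M/M/4)
  ρ_B = λ/(cμ) = 5.3/(4×11.4) = 0.1162
  Offered load a = λ/μ = cρ = 5.3/11.4 = 0.4649
  P₀ = [ Σₙ₌₀^3 aⁿ/n! + a^4/(4!(1-ρ)) ]⁻¹
  Σ = a^0/0! + a^1/1! + a^2/2! + a^3/3! = 1.0000 + 0.4649 + 0.1081 + 0.01675 = 1.5897
  a^4/(4!(1-ρ)) = 0.04672/(24 × 0.8838) = 0.002203
  P₀ = 1/(1.5897 + 0.002203) = 0.6282
  Lq = P₀·a^4·ρ / (4!(1-ρ)²) = 0.62817 × 0.046718 × 0.11623 / (24 × 0.78105) = 0.0001820
  Wq_B = Lq/λ = 0.00018196/5.3 = 0.00003433
  W_B = Wq_B + 1/μ = 0.00003433 + 0.08772 = 0.08775

Since W_B = 0.08775 < W_A = 0.1075, Option B (multiple servers) has the shorter time in system.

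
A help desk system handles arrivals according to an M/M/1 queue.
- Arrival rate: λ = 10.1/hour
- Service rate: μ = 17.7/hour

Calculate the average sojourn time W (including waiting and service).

First, compute utilization: ρ = λ/μ = 10.1/17.7 = 0.5706
For M/M/1: W = 1/(μ-λ)
W = 1/(17.7-10.1) = 1/7.60
W = 0.1316 hours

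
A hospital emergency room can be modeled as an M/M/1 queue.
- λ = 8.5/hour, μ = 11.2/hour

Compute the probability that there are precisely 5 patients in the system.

ρ = λ/μ = 8.5/11.2 = 0.7589
P(n) = (1-ρ)ρⁿ
P(5) = (1-0.7589) × 0.7589^5
P(5) = 0.24110 × 0.25172
P(5) = 0.06069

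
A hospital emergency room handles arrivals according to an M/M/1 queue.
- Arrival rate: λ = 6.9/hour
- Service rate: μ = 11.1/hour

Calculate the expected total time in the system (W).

First, compute utilization: ρ = λ/μ = 6.9/11.1 = 0.6216
For M/M/1: W = 1/(μ-λ)
W = 1/(11.1-6.9) = 1/4.20
W = 0.2381 hours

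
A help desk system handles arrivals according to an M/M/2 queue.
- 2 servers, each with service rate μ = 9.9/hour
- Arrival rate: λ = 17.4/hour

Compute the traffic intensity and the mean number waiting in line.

Traffic intensity: ρ = λ/(cμ) = 17.4/(2×9.9) = 0.8788
Since ρ = 0.8788 < 1, system is stable.
Offered load a = λ/μ = cρ = 17.4/9.9 = 1.7576
P₀ = [ Σₙ₌₀^1 aⁿ/n! + a^2/(2!(1-ρ)) ]⁻¹
Σ = a^0/0! + a^1/1! = 1.0000 + 1.7576 = 2.7576
a^2/(2!(1-ρ)) = 3.08907/(2 × 0.121212) = 12.7424
P₀ = 1/(2.7576 + 12.7424) = 0.06452
Lq = P₀·a^2·ρ / (2!(1-ρ)²) = 0.0645161 × 3.08907 × 0.878788 / (2 × 0.0146924) = 5.9602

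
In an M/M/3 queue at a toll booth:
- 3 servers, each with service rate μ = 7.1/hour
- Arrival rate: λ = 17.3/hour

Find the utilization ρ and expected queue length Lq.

Traffic intensity: ρ = λ/(cμ) = 17.3/(3×7.1) = 0.8122
Since ρ = 0.8122 < 1, system is stable.
Offered load a = λ/μ = cρ = 17.3/7.1 = 2.4366
P₀ = [ Σₙ₌₀^2 aⁿ/n! + a^3/(3!(1-ρ)) ]⁻¹
Σ = a^0/0! + a^1/1! + a^2/2! = 1.0000 + 2.4366 + 2.9686 = 6.4052
a^3/(3!(1-ρ)) = 14.4665/(6 × 0.187793) = 12.8390
P₀ = 1/(6.4052 + 12.8390) = 0.05196
Lq = P₀·a^3·ρ / (3!(1-ρ)²) = 0.051964 × 14.4665 × 0.81221 / (6 × 0.035266) = 2.8855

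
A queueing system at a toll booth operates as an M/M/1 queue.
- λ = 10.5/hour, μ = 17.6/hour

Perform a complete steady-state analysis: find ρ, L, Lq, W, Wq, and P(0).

Step 1: ρ = λ/μ = 10.5/17.6 = 0.5966
Step 2: L = λ/(μ-λ) = 10.5/7.10 = 1.4789
Step 3: Lq = λ²/(μ(μ-λ)) = 110.25/(17.6×7.10) = 0.8823
Step 4: W = 1/(μ-λ) = 1/7.10 = 0.14085
Step 5: Wq = λ/(μ(μ-λ)) = 10.5/(17.6×7.10) = 0.08403
Step 6: P(0) = 1-ρ = 0.4034
Verify: L = λW = 10.5×0.14085 = 1.4789 ✔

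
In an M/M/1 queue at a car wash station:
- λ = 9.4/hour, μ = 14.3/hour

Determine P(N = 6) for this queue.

ρ = λ/μ = 9.4/14.3 = 0.6573
P(n) = (1-ρ)ρⁿ
P(6) = (1-0.6573) × 0.6573^6
P(6) = 0.3427 × 0.08065
P(6) = 0.02764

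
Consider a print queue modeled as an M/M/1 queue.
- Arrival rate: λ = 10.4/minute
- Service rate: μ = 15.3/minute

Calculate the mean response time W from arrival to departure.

First, compute utilization: ρ = λ/μ = 10.4/15.3 = 0.6797
For M/M/1: W = 1/(μ-λ)
W = 1/(15.3-10.4) = 1/4.90
W = 0.2041 minutes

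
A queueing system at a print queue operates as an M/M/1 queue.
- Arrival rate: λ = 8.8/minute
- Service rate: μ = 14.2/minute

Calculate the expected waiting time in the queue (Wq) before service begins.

First, compute utilization: ρ = λ/μ = 8.8/14.2 = 0.6197
For M/M/1: Wq = λ/(μ(μ-λ))
Wq = 8.8/(14.2 × (14.2-8.8))
Wq = 8.8/(14.2 × 5.40)
Wq = 0.1148 minutes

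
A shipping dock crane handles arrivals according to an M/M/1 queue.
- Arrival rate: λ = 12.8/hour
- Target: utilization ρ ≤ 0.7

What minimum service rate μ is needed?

ρ = λ/μ, so μ = λ/ρ
μ ≥ 12.8/0.7 = 18.2857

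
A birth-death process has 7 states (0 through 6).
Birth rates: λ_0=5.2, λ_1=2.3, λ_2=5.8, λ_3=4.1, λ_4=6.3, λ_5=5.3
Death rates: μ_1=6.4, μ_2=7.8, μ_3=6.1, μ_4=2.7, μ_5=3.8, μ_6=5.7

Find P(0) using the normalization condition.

Ratios P(n)/P(0) = (λ₀···λₙ₋₁)/(μ₁···μₙ):
P(1)/P(0) = (5.2)/(6.4) = 0.8125
P(2)/P(0) = (5.2×2.3)/(6.4×7.8) = 0.2396
P(3)/P(0) = (5.2×2.3×5.8)/(6.4×7.8×6.1) = 0.2278
P(4)/P(0) = (5.2×2.3×5.8×4.1)/(6.4×7.8×6.1×2.7) = 0.3459
P(5)/P(0) = (5.2×2.3×5.8×4.1×6.3)/(6.4×7.8×6.1×2.7×3.8) = 0.5735
P(6)/P(0) = (5.2×2.3×5.8×4.1×6.3×5.3)/(6.4×7.8×6.1×2.7×3.8×5.7) = 0.5333

Normalization: ∑ P(n) = 1
P(0) × (1.0000 + 0.8125 + 0.2396 + 0.2278 + 0.3459 + 0.5735 + 0.5333) = 1
P(0) × 3.7326 = 1
P(0) = 1/3.7326 = 0.2679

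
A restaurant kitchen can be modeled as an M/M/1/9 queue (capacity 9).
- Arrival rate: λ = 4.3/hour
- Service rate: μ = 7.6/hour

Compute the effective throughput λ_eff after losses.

ρ = λ/μ = 4.3/7.6 = 0.56579
P₀ = (1-ρ)/(1-ρ^(K+1)) = (1-0.56579)/(1-0.56579^10) = 0.4342/0.9966 = 0.4357
P_K = P₀×ρ^K = 0.4357 × 0.56579^9 = 0.4357 × 0.005942 = 0.002589
λ_eff = λ(1-P_K) = 4.3 × (1 - 0.002589) = 4.3 × 0.99741 = 4.2889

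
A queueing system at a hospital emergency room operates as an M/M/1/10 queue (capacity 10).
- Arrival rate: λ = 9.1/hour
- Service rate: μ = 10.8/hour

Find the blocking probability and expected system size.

ρ = λ/μ = 9.1/10.8 = 0.84259
P₀ = (1-ρ)/(1-ρ^(K+1)) = (1-0.84259)/(1-0.84259^11) = 0.1574/0.8480 = 0.1856
P_K = P₀×ρ^K = 0.1856 × 0.84259^10 = 0.1856 × 0.1804 = 0.03348
Blocking probability P_10 = 0.03348 (3.35%)
L = ρ[1 - (K+1)ρ^K + Kρ^(K+1)] / [(1-ρ)(1-ρ^(K+1))]
L = 0.84259 × (1 - 11×0.180369 + 10×0.151978) / ((1 - 0.84259) × (1 - 0.151978)) = 3.3815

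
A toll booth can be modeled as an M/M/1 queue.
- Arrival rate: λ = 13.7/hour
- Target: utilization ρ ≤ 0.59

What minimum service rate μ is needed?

ρ = λ/μ, so μ = λ/ρ
μ ≥ 13.7/0.59 = 23.2203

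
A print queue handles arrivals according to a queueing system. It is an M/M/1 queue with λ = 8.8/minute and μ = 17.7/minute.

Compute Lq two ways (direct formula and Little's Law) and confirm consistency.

Method 1 (direct): Lq = λ²/(μ(μ-λ)) = 77.44/(17.7 × 8.90) = 0.4916

Method 2 (Little's Law):
W = 1/(μ-λ) = 1/8.90 = 0.11236
Wq = W - 1/μ = 0.11236 - 0.056497 = 0.05586
Lq = λWq = 8.8 × 0.05586 = 0.4916 ✔ (matches Method 1)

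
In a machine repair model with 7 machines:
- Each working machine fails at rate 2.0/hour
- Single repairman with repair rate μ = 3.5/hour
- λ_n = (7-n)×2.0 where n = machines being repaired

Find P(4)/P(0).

P(4)/P(0) = ∏_{i=0}^{4-1} λ_i/μ_{i+1}
= (7-0)×2.0/3.5 × (7-1)×2.0/3.5 × (7-2)×2.0/3.5 × (7-3)×2.0/3.5
= 89.5627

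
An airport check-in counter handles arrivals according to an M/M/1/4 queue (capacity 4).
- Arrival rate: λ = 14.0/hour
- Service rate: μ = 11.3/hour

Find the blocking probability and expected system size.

ρ = λ/μ = 14.0/11.3 = 1.23894
P₀ = (1-ρ)/(1-ρ^(K+1)) = (1-1.23894)/(1-1.23894^5) = -0.2389/-1.9191 = 0.1245
P_K = P₀×ρ^K = 0.12451 × 1.23894^4 = 0.12451 × 2.3561 = 0.2934
Blocking probability P_4 = 0.2934 (29.34%)
L = ρ[1 - (K+1)ρ^K + Kρ^(K+1)] / [(1-ρ)(1-ρ^(K+1))]
L = 1.23894 × (1 - 5×2.356140 + 4×2.919116) / ((1 - 1.23894) × (1 - 2.919116)) = 2.4202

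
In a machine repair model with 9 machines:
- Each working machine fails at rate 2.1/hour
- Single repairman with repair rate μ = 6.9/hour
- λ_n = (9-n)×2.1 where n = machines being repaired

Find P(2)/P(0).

P(2)/P(0) = ∏_{i=0}^{2-1} λ_i/μ_{i+1}
= (9-0)×2.1/6.9 × (9-1)×2.1/6.9
= 6.6692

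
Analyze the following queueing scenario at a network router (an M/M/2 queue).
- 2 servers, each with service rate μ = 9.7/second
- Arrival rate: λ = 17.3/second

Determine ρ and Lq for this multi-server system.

Traffic intensity: ρ = λ/(cμ) = 17.3/(2×9.7) = 0.8918
Since ρ = 0.8918 < 1, system is stable.
Offered load a = λ/μ = cρ = 17.3/9.7 = 1.7835
P₀ = [ Σₙ₌₀^1 aⁿ/n! + a^2/(2!(1-ρ)) ]⁻¹
Σ = a^0/0! + a^1/1! = 1.0000 + 1.7835 = 2.7835
a^2/(2!(1-ρ)) = 3.18089/(2 × 0.108247) = 14.6927
P₀ = 1/(2.7835 + 14.6927) = 0.05722
Lq = P₀·a^2·ρ / (2!(1-ρ)²) = 0.0572207 × 3.18089 × 0.891753 / (2 × 0.0117175) = 6.9260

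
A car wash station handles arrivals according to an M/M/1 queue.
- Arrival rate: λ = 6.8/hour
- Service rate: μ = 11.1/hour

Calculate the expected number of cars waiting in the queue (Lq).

ρ = λ/μ = 6.8/11.1 = 0.6126
For M/M/1: Lq = λ²/(μ(μ-λ))
Lq = 46.24/(11.1 × 4.30)
Lq = 0.9688 cars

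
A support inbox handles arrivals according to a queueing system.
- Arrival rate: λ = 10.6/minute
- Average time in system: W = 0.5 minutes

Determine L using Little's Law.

Little's Law: L = λW
L = 10.6 × 0.5 = 5.3000 emails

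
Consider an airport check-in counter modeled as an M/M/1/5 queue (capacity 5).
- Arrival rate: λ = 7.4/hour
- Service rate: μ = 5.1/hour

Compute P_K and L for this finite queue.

ρ = λ/μ = 7.4/5.1 = 1.45098
P₀ = (1-ρ)/(1-ρ^(K+1)) = (1-1.45098)/(1-1.45098^6) = -0.4510/-8.3319 = 0.05413
P_K = P₀×ρ^K = 0.05413 × 1.45098^5 = 0.05413 × 6.4314 = 0.3481
Blocking probability P_5 = 0.3481 (34.81%)
L = ρ[1 - (K+1)ρ^K + Kρ^(K+1)] / [(1-ρ)(1-ρ^(K+1))]
L = 1.45098 × (1 - 6×6.43142 + 5×9.33187) / ((1 - 1.45098) × (1 - 9.33187)) = 3.5027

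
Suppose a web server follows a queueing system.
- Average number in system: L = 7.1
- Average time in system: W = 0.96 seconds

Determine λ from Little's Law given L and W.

Little's Law: L = λW, so λ = L/W
λ = 7.1/0.96 = 7.3958 requests/second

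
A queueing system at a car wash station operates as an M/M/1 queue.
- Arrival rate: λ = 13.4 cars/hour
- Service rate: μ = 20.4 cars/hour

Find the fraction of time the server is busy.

Server utilization: ρ = λ/μ
ρ = 13.4/20.4 = 0.6569
The server is busy 65.69% of the time.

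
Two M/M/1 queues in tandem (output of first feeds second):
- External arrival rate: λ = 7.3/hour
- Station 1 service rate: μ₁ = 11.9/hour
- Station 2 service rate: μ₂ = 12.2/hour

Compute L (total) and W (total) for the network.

By Jackson's theorem, each station behaves as independent M/M/1.
Station 1: ρ₁ = 7.3/11.9 = 0.6134, L₁ = ρ₁/(1-ρ₁) = λ/(μ₁-λ) = 7.3/4.60 = 1.5870
Station 2: ρ₂ = 7.3/12.2 = 0.5984, L₂ = ρ₂/(1-ρ₂) = λ/(μ₂-λ) = 7.3/4.90 = 1.4898
Total: L = L₁ + L₂ = 1.5870 + 1.4898 = 3.0768
W = L/λ = 3.0768/7.3 = 0.4215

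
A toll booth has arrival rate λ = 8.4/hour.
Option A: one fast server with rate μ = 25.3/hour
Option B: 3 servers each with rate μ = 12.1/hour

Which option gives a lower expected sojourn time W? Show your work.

Option A: single server μ = 25.3 (M/M/1)
  ρ_A = 8.4/25.3 = 0.3320
  W_A = 1/(μ-λ) = 1/(25.3-8.4) = 1/16.90 = 0.05917

Option B: 3 servers μ = 12.1 (M/M/3)
  ρ_B = λ/(cμ) = 8.4/(3×12.1) = 0.2314
  Offered load a = λ/μ = cρ = 8.4/12.1 = 0.6942
  P₀ = [ Σₙ₌₀^2 aⁿ/n! + a^3/(3!(1-ρ)) ]⁻¹
  Σ = a^0/0! + a^1/1! + a^2/2! = 1.0000 + 0.6942 + 0.2410 = 1.9352
  a^3/(3!(1-ρ)) = 0.33457/(6 × 0.76860) = 0.07255
  P₀ = 1/(1.9352 + 0.07255) = 0.4981
  Lq = P₀·a^3·ρ / (3!(1-ρ)²) = 0.4981 × 0.3346 × 0.2314 / (6 × 0.5907) = 0.01088
  Wq_B = Lq/λ = 0.01088/8.4 = 0.001295
  W_B = Wq_B + 1/μ = 0.001295 + 0.08264 = 0.08394

Since W_A = 0.05917 < W_B = 0.08394, Option A (single fast server) has the shorter time in system.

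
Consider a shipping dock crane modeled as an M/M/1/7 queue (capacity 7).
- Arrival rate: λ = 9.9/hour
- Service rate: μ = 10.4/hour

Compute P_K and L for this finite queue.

ρ = λ/μ = 9.9/10.4 = 0.95192
P₀ = (1-ρ)/(1-ρ^(K+1)) = (1-0.95192)/(1-0.95192^8) = 0.04808/0.3258 = 0.1476
P_K = P₀×ρ^K = 0.1476 × 0.95192^7 = 0.1476 × 0.7083 = 0.1045
Blocking probability P_7 = 0.1045 (10.45%)
L = ρ[1 - (K+1)ρ^K + Kρ^(K+1)] / [(1-ρ)(1-ρ^(K+1))]
L = 0.95192 × (1 - 8×0.708277 + 7×0.674223) / ((1 - 0.95192) × (1 - 0.674223)) = 3.2420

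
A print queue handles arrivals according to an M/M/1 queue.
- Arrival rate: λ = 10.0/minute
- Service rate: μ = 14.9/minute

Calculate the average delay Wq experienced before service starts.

First, compute utilization: ρ = λ/μ = 10.0/14.9 = 0.6711
For M/M/1: Wq = λ/(μ(μ-λ))
Wq = 10.0/(14.9 × (14.9-10.0))
Wq = 10.0/(14.9 × 4.90)
Wq = 0.1370 minutes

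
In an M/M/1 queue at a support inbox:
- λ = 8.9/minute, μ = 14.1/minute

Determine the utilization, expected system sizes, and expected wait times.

Step 1: ρ = λ/μ = 8.9/14.1 = 0.6312
Step 2: L = λ/(μ-λ) = 8.9/5.20 = 1.7115
Step 3: Lq = λ²/(μ(μ-λ)) = 79.21/(14.1×5.20) = 1.0803
Step 4: W = 1/(μ-λ) = 1/5.20 = 0.1923
Step 5: Wq = λ/(μ(μ-λ)) = 8.9/(14.1×5.20) = 0.1214
Step 6: P(0) = 1-ρ = 0.3688
Verify: L = λW = 8.9×0.1923 = 1.7115 ✔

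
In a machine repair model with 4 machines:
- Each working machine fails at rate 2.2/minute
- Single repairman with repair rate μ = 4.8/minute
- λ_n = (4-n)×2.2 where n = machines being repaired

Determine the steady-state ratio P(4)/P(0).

P(4)/P(0) = ∏_{i=0}^{4-1} λ_i/μ_{i+1}
= (4-0)×2.2/4.8 × (4-1)×2.2/4.8 × (4-2)×2.2/4.8 × (4-3)×2.2/4.8
= 1.0591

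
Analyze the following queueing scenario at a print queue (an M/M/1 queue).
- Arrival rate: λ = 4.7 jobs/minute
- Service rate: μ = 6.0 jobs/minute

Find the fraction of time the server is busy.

Server utilization: ρ = λ/μ
ρ = 4.7/6.0 = 0.7833
The server is busy 78.33% of the time.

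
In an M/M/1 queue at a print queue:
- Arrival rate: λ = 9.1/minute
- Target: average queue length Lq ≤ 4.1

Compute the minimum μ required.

For M/M/1: Lq = λ²/(μ(μ-λ))
Need Lq ≤ 4.1, i.e. μ(μ-λ) ≥ λ²/4.1
μ² - 9.1μ - 82.81/4.1 ≥ 0  →  μ² - 9.1μ - 20.19756 ≥ 0
Quadratic formula (positive root): μ = [λ + √(λ² + 4×20.19756)]/2
Discriminant: 82.81 + 4×20.19756 = 163.6002, √163.6002 = 12.7906
μ ≥ (9.1 + 12.7906)/2 = 10.9453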